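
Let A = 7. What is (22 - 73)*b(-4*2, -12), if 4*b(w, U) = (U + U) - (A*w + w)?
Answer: -510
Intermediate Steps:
b(w, U) = U/2 - 2*w (b(w, U) = ((U + U) - (7*w + w))/4 = (2*U - 8*w)/4 = (-8*w + 2*U)/4 = U/2 - 2*w)
(22 - 73)*b(-4*2, -12) = (22 - 73)*((½)*(-12) - (-8)*2) = -51*(-6 - 2*(-8)) = -51*(-6 + 16) = -51*10 = -510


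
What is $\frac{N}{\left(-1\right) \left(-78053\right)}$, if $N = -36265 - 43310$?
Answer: $- \frac{79575}{78053} \approx -1.0195$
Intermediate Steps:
$N = -79575$ ($N = -36265 - 43310 = -79575$)
$\frac{N}{\left(-1\right) \left(-78053\right)} = - \frac{79575}{\left(-1\right) \left(-78053\right)} = - \frac{79575}{78053}$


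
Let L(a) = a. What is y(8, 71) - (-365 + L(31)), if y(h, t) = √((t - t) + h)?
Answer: 334 + 2*√2 ≈ 336.83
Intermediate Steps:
y(h, t) = √h (y(h, t) = √(0 + h) = √h)
y(8, 71) - (-365 + L(31)) = √8 - (-365 + 31) = 2*√2 - 1*(-334) = 2*√2 + 334 = 334 + 2*√2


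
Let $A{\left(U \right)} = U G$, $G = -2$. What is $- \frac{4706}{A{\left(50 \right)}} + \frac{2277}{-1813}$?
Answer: $\frac{4152139}{90650} \approx 45.804$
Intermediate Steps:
$A{\left(U \right)} = - 2 U$ ($A{\left(U \right)} = U \left(-2\right) = - 2 U$)
$- \frac{4706}{A{\left(50 \right)}} + \frac{2277}{-1813} = - \frac{4706}{\left(-2\right) 50} + \frac{2277}{-1813} = - \frac{4706}{-100} + 2277 \left(- \frac{1}{1813}\right) = \left(-4706\right) \left(- \frac{1}{100}\right) - \frac{2277}{1813} = \frac{2353}{50} - \frac{2277}{1813} = \frac{4152139}{90650}$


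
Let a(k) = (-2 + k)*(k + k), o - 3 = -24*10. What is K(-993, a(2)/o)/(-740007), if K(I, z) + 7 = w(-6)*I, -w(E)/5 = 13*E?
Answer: 387277/740007 ≈ 0.52334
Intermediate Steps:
o = -237 (o = 3 - 24*10 = 3 - 240 = -237)
w(E) = -65*E
a(k) = 2*k*(-2 + k) (a(k) = (-2 + k)*(2*k) = 2*k*(-2 + k))
K(I, z) = -7 + 390*I (K(I, z) = -7 + (-65*(-6))*I = -7 + 390*I)
K(-993, a(2)/o)/(-740007) = (-7 + 390*(-993))/(-740007) = (-7 - 387270)*(-1/740007) = -387277*(-1/740007) = 387277/740007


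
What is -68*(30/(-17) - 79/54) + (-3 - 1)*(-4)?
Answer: 6358/27 ≈ 235.48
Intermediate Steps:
-68*(30/(-17) - 79/54) + (-3 - 1)*(-4) = -68*(30*(-1/17) - 79*1/54) - 4*(-4) = -68*(-30/17 - 79/54) + 16 = -68*(-2963/918) + 16 = 5926/27 + 16 = 6358/27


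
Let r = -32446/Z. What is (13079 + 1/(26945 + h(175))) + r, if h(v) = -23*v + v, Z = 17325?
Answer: 1046486320216/80024175 ≈ 13077.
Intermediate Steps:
r = -32446/17325 ≈ -1.8728
h(v) = -22*v
(13079 + 1/(26945 + h(175))) + r = (13079 + 1/(26945 - 22*175)) - 32446/17325 = (13079 + 1/(26945 - 3850)) - 32446/17325 = (13079 + 1/23095) - 32446/17325 = 302059506/23095 - 32446/17325 = 1046486320216/80024175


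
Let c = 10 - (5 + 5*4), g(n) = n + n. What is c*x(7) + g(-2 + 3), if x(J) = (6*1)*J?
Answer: -628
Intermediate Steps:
x(J) = 6*J
g(n) = 2*n
c = -15 (c = 10 - (5 + 20) = 10 - 1*25 = 10 - 25 = -15)
c*x(7) + g(-2 + 3) = -90*7 + 2*(-2 + 3) = -15*42 + 2*1 = -630 + 2 = -628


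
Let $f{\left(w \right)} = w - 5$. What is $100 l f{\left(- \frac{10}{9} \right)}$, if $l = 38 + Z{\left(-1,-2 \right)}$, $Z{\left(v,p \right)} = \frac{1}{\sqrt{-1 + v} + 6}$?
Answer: $\frac{5500 \left(- 38 \sqrt{2} + 229 i\right)}{9 \left(\sqrt{2} - 6 i\right)} \approx -23319.0 + 22.743 i$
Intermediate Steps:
$f{\left(w \right)} = -5 + w$
$Z{\left(v,p \right)} = \frac{1}{6 + \sqrt{-1 + v}}$
$l = 38 + \frac{1}{6 + i \sqrt{2}}$ ($l = 38 + \frac{1}{6 + \sqrt{-1 - 1}} = 38 + \frac{1}{6 + \sqrt{-2}} = 38 + \frac{1}{6 + i \sqrt{2}} \approx 38.158 - 0.037216 i$)
$100 l f{\left(- \frac{10}{9} \right)} = 100 \left(\frac{725}{19} - \frac{i \sqrt{2}}{38}\right) \left(-5 - \frac{10}{9}\right) = \left(\frac{72500}{19} - \frac{50 i \sqrt{2}}{19}\right) \left(-5 - \frac{10}{9}\right) = \left(\frac{72500}{19} - \frac{50 i \sqrt{2}}{19}\right) \left(- \frac{55}{9}\right) = - \frac{3987500}{171} + \frac{2750 i \sqrt{2}}{171}$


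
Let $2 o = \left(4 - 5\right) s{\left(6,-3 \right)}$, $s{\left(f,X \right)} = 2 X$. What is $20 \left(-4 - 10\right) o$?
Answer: $-840$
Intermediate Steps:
$o = 3$ ($o = \frac{\left(4 - 5\right) 2 \left(-3\right)}{2} = \frac{\left(-1\right) \left(-6\right)}{2} = \frac{1}{2} \cdot 6 = 3$)
$20 \left(-4 - 10\right) o = 20 \left(-4 - 10\right) 3 = 20 \left(-14\right) 3 = \left(-280\right) 3 = -840$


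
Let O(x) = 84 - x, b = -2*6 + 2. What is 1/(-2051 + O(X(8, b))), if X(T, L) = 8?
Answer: -1/1975 ≈ -0.00050633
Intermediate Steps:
b = -10 (b = -12 + 2 = -10)
1/(-2051 + O(X(8, b))) = 1/(-2051 + (84 - 1*8)) = 1/(-2051 + (84 - 8)) = 1/(-2051 + 76) = 1/(-1975) = -1/1975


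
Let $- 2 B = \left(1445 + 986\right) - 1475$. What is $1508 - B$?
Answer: $1986$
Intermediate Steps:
$B = -478$ ($B = - \frac{\left(1445 + 986\right) - 1475}{2} = - \frac{2431 - 1475}{2} = \left(- \frac{1}{2}\right) 956 = -478$)
$1508 - B = 1508 - -478 = 1508 + 478 = 1986$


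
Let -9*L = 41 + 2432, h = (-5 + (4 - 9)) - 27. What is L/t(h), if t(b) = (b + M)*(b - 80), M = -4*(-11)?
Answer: 2473/7371 ≈ 0.33550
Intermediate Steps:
M = 44
h = -37 (h = (-5 - 5) - 27 = -10 - 27 = -37)
t(b) = (-80 + b)*(44 + b) (t(b) = (b + 44)*(b - 80) = (44 + b)*(-80 + b) = (-80 + b)*(44 + b))
L = -2473/9 (L = -(41 + 2432)/9 = -1/9*2473 = -2473/9 ≈ -274.78)
L/t(h) = -2473/(9*(-3520 + (-37)**2 - 36*(-37))) = -2473/(9*(-3520 + 1369 + 1332)) = -2473/9/(-819) = -2473/9*(-1/819) = 2473/7371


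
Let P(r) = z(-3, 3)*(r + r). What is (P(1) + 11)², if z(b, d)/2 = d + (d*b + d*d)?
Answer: 529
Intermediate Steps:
z(b, d) = 2*d + 2*d² + 2*b*d (z(b, d) = 2*(d + (d*b + d*d)) = 2*(d + (b*d + d²)) = 2*(d + (d² + b*d)) = 2*(d + d² + b*d) = 2*d + 2*d² + 2*b*d)
P(r) = 12*r (P(r) = (2*3*(1 - 3 + 3))*(r + r) = (2*3*1)*(2*r) = 6*(2*r) = 12*r)
(P(1) + 11)² = (12*1 + 11)² = (12 + 11)² = 23² = 529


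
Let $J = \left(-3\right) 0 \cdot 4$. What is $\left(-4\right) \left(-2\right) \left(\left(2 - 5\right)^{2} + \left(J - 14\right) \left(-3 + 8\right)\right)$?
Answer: $-488$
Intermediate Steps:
$J = 0$ ($J = 0 \cdot 4 = 0$)
$\left(-4\right) \left(-2\right) \left(\left(2 - 5\right)^{2} + \left(J - 14\right) \left(-3 + 8\right)\right) = \left(-4\right) \left(-2\right) \left(\left(2 - 5\right)^{2} + \left(0 - 14\right) \left(-3 + 8\right)\right) = 8 \left(\left(-3\right)^{2} - 70\right) = 8 \left(9 - 70\right) = 8 \left(-61\right) = -488$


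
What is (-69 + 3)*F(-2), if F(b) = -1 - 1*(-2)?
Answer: -66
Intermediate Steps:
F(b) = 1 (F(b) = -1 + 2 = 1)
(-69 + 3)*F(-2) = (-69 + 3)*1 = -66*1 = -66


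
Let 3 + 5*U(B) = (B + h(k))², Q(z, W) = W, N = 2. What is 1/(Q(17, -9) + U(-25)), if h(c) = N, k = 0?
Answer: 5/481 ≈ 0.010395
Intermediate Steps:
h(c) = 2
U(B) = -⅗ + (2 + B)²/5 (U(B) = -⅗ + (B + 2)²/5 = -⅗ + (2 + B)²/5)
1/(Q(17, -9) + U(-25)) = 1/(-9 + (-⅗ + (2 - 25)²/5)) = 1/(-9 + (-⅗ + (⅕)*(-23)²)) = 1/(-9 + (-⅗ + (⅕)*529)) = 1/(-9 + (-⅗ + 529/5)) = 1/(-9 + 526/5) = 1/(481/5) = 5/481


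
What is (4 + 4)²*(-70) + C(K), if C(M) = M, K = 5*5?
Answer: -4455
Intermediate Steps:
K = 25
(4 + 4)²*(-70) + C(K) = (4 + 4)²*(-70) + 25 = 8²*(-70) + 25 = 64*(-70) + 25 = -4480 + 25 = -4455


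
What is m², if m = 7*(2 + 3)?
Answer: 1225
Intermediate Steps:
m = 35 (m = 7*5 = 35)
m² = 35² = 1225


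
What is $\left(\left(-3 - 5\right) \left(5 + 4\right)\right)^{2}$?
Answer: $5184$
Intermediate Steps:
$\left(\left(-3 - 5\right) \left(5 + 4\right)\right)^{2} = \left(\left(-3 - 5\right) 9\right)^{2} = \left(\left(-8\right) 9\right)^{2} = \left(-72\right)^{2} = 5184$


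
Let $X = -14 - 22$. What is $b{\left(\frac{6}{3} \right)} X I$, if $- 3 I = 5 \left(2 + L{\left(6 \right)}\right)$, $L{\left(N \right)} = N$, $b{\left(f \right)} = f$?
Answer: $960$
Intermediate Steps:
$X = -36$
$I = - \frac{40}{3}$ ($I = - \frac{5 \left(2 + 6\right)}{3} = - \frac{5 \cdot 8}{3} = \left(- \frac{1}{3}\right) 40 = - \frac{40}{3} \approx -13.333$)
$b{\left(\frac{6}{3} \right)} X I = \frac{6}{3} \left(-36\right) \left(- \frac{40}{3}\right) = 6 \cdot \frac{1}{3} \left(-36\right) \left(- \frac{40}{3}\right) = 2 \left(-36\right) \left(- \frac{40}{3}\right) = \left(-72\right) \left(- \frac{40}{3}\right) = 960$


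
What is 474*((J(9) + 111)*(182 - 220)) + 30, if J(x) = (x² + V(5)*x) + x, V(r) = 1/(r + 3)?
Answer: -7281291/2 ≈ -3.6406e+6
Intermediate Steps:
V(r) = 1/(3 + r)
J(x) = x² + 9*x/8 (J(x) = (x² + x/(3 + 5)) + x = (x² + x/8) + x = x² + 9*x/8)
474*((J(9) + 111)*(182 - 220)) + 30 = 474*(((⅛)*9*(9 + 8*9) + 111)*(182 - 220)) + 30 = 474*(((⅛)*9*(9 + 72) + 111)*(-38)) + 30 = 474*(((⅛)*9*81 + 111)*(-38)) + 30 = 474*((729/8 + 111)*(-38)) + 30 = 474*((1617/8)*(-38)) + 30 = 474*(-30723/4) + 30 = -7281351/2 + 30 = -7281291/2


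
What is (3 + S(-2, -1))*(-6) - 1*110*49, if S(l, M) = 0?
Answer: -5408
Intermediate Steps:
(3 + S(-2, -1))*(-6) - 1*110*49 = (3 + 0)*(-6) - 1*110*49 = 3*(-6) - 110*49 = -18 - 5390 = -5408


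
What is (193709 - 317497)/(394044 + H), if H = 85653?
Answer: -123788/479697 ≈ -0.25805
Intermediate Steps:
(193709 - 317497)/(394044 + H) = (193709 - 317497)/(394044 + 85653) = -123788/479697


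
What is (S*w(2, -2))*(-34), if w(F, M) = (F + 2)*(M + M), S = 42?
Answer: 22848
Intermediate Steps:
w(F, M) = 2*M*(2 + F) (w(F, M) = (2 + F)*(2*M) = 2*M*(2 + F))
(S*w(2, -2))*(-34) = (42*(2*(-2)*(2 + 2)))*(-34) = (42*(2*(-2)*4))*(-34) = (42*(-16))*(-34) = -672*(-34) = 22848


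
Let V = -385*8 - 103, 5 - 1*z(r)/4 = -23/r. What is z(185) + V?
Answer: -585063/185 ≈ -3162.5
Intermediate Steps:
z(r) = 20 + 92/r (z(r) = 20 - (-92)/r = 20 + 92/r)
V = -3183 (V = -55*56 - 103 = -3080 - 103 = -3183)
z(185) + V = (20 + 92/185) - 3183 = 3792/185 - 3183 = -585063/185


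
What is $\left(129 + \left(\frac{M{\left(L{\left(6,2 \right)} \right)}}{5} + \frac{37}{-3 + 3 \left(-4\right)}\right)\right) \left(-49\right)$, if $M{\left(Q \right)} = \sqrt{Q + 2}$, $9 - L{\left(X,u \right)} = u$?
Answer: $- \frac{93443}{15} \approx -6229.5$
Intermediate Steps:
$L{\left(X,u \right)} = 9 - u$
$M{\left(Q \right)} = \sqrt{2 + Q}$
$\left(129 + \left(\frac{M{\left(L{\left(6,2 \right)} \right)}}{5} + \frac{37}{-3 + 3 \left(-4\right)}\right)\right) \left(-49\right) = \left(129 + \left(\frac{\sqrt{2 + \left(9 - 2\right)}}{5} + \frac{37}{-3 + 3 \left(-4\right)}\right)\right) \left(-49\right) = \left(129 + \left(\sqrt{2 + \left(9 - 2\right)} \frac{1}{5} + \frac{37}{-3 - 12}\right)\right) \left(-49\right) = \left(129 + \left(\sqrt{2 + 7} \cdot \frac{1}{5} + \frac{37}{-15}\right)\right) \left(-49\right) = \left(129 + \left(\sqrt{9} \cdot \frac{1}{5} + 37 \left(- \frac{1}{15}\right)\right)\right) \left(-49\right) = \left(129 + \left(3 \cdot \frac{1}{5} - \frac{37}{15}\right)\right) \left(-49\right) = \left(129 + \left(\frac{3}{5} - \frac{37}{15}\right)\right) \left(-49\right) = \left(129 - \frac{28}{15}\right) \left(-49\right) = \frac{1907}{15} \left(-49\right) = - \frac{93443}{15}$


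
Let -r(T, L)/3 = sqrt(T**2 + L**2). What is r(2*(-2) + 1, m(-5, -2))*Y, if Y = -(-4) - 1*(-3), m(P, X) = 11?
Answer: -21*sqrt(130) ≈ -239.44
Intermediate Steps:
r(T, L) = -3*sqrt(L**2 + T**2) (r(T, L) = -3*sqrt(T**2 + L**2) = -3*sqrt(L**2 + T**2))
Y = 7 (Y = -4*(-1) + 3 = 4 + 3 = 7)
r(2*(-2) + 1, m(-5, -2))*Y = -3*sqrt(11**2 + (2*(-2) + 1)**2)*7 = -3*sqrt(121 + (-4 + 1)**2)*7 = -3*sqrt(121 + (-3)**2)*7 = -3*sqrt(121 + 9)*7 = -3*sqrt(130)*7 = -21*sqrt(130)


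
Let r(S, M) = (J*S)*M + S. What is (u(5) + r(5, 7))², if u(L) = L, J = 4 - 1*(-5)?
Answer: 105625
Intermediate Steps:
J = 9 (J = 4 + 5 = 9)
r(S, M) = S + 9*M*S (r(S, M) = (9*S)*M + S = 9*M*S + S = S + 9*M*S)
(u(5) + r(5, 7))² = (5 + 5*(1 + 9*7))² = (5 + 5*(1 + 63))² = (5 + 5*64)² = (5 + 320)² = 325² = 105625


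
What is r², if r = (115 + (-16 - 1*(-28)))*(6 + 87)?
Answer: 139499721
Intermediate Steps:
r = 11811 (r = (115 + (-16 + 28))*93 = (115 + 12)*93 = 127*93 = 11811)
r² = 11811² = 139499721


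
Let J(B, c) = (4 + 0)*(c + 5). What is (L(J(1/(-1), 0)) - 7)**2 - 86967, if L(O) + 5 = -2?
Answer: -86771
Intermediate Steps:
J(B, c) = 20 + 4*c (J(B, c) = 4*(5 + c) = 20 + 4*c)
L(O) = -7 (L(O) = -5 - 2 = -7)
(L(J(1/(-1), 0)) - 7)**2 - 86967 = (-7 - 7)**2 - 86967 = (-14)**2 - 86967 = 196 - 86967 = -86771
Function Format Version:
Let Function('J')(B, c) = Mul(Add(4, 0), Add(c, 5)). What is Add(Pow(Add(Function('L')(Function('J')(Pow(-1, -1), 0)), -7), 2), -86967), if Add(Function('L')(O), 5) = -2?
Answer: -86771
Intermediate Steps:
Function('J')(B, c) = Add(20, Mul(4, c)) (Function('J')(B, c) = Mul(4, Add(5, c)) = Add(20, Mul(4, c)))
Function('L')(O) = -7 (Function('L')(O) = Add(-5, -2) = -7)
Add(Pow(Add(Function('L')(Function('J')(Pow(-1, -1), 0)), -7), 2), -86967) = Add(Pow(Add(-7, -7), 2), -86967) = Add(Pow(-14, 2), -86967) = Add(196, -86967) = -86771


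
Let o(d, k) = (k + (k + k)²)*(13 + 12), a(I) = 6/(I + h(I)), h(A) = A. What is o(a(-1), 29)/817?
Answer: 84825/817 ≈ 103.82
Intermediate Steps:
a(I) = 3/I (a(I) = 6/(I + I) = 6/((2*I)) = 6*(1/(2*I)) = 3/I)
o(d, k) = 25*k + 100*k² (o(d, k) = (k + (2*k)²)*25 = (k + 4*k²)*25 = 25*k + 100*k²)
o(a(-1), 29)/817 = (25*29*(1 + 4*29))/817 = (25*29*(1 + 116))*(1/817) = (25*29*117)*(1/817) = 84825*(1/817) = 84825/817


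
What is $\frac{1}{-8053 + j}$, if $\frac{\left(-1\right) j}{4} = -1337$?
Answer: $- \frac{1}{2705} \approx -0.00036969$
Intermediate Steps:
$j = 5348$ ($j = \left(-4\right) \left(-1337\right) = 5348$)
$\frac{1}{-8053 + j} = \frac{1}{-8053 + 5348} = \frac{1}{-2705} = - \frac{1}{2705}$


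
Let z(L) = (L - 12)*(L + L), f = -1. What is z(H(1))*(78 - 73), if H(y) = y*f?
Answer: 130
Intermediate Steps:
H(y) = -y (H(y) = y*(-1) = -y)
z(L) = 2*L*(-12 + L) (z(L) = (-12 + L)*(2*L) = 2*L*(-12 + L))
z(H(1))*(78 - 73) = (2*(-1*1)*(-12 - 1*1))*(78 - 73) = (2*(-1)*(-12 - 1))*5 = (2*(-1)*(-13))*5 = 26*5 = 130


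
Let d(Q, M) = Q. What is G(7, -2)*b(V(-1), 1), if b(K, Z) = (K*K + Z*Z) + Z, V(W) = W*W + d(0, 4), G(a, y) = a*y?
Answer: -42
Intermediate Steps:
V(W) = W² (V(W) = W*W + 0 = W² + 0 = W²)
b(K, Z) = Z + K² + Z² (b(K, Z) = (K² + Z²) + Z = Z + K² + Z²)
G(7, -2)*b(V(-1), 1) = (7*(-2))*(1 + ((-1)²)² + 1²) = -14*(1 + 1² + 1) = -14*(1 + 1 + 1) = -14*3 = -42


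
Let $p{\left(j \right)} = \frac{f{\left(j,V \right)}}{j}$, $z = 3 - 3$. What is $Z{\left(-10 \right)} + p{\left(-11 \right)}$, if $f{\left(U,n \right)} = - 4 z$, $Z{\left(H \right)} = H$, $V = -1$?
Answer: $-10$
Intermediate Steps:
$z = 0$
$f{\left(U,n \right)} = 0$ ($f{\left(U,n \right)} = \left(-4\right) 0 = 0$)
$p{\left(j \right)} = 0$ ($p{\left(j \right)} = \frac{0}{j} = 0$)
$Z{\left(-10 \right)} + p{\left(-11 \right)} = -10 + 0 = -10$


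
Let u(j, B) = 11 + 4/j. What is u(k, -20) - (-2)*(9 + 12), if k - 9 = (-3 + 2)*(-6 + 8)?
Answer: 375/7 ≈ 53.571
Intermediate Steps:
k = 7 (k = 9 + (-3 + 2)*(-6 + 8) = 9 - 1*2 = 9 - 2 = 7)
u(k, -20) - (-2)*(9 + 12) = (11 + 4/7) - (-2)*(9 + 12) = (11 + 4*(1/7)) - (-2)*21 = (11 + 4/7) - 1*(-42) = 81/7 + 42 = 375/7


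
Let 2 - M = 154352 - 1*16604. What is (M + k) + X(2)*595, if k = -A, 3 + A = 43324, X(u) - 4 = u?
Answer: -177497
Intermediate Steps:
M = -137746 (M = 2 - (154352 - 1*16604) = 2 - (154352 - 16604) = 2 - 1*137748 = 2 - 137748 = -137746)
X(u) = 4 + u
A = 43321 (A = -3 + 43324 = 43321)
k = -43321 (k = -1*43321 = -43321)
(M + k) + X(2)*595 = (-137746 - 43321) + (4 + 2)*595 = -181067 + 6*595 = -181067 + 3570 = -177497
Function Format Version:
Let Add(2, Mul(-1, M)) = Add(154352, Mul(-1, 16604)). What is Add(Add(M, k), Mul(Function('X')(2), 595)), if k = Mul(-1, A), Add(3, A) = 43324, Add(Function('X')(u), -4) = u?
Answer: -177497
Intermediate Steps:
M = -137746 (M = Add(2, Mul(-1, Add(154352, Mul(-1, 16604)))) = Add(2, Mul(-1, Add(154352, -16604))) = Add(2, Mul(-1, 137748)) = Add(2, -137748) = -137746)
Function('X')(u) = Add(4, u)
A = 43321 (A = Add(-3, 43324) = 43321)
k = -43321 (k = Mul(-1, 43321) = -43321)
Add(Add(M, k), Mul(Function('X')(2), 595)) = Add(Add(-137746, -43321), Mul(Add(4, 2), 595)) = Add(-181067, Mul(6, 595)) = Add(-181067, 3570) = -177497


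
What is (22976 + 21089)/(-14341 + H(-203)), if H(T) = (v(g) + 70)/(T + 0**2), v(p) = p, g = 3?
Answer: -8945195/2911296 ≈ -3.0726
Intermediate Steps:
H(T) = 73/T (H(T) = (3 + 70)/(T + 0**2) = 73/(T + 0) = 73/T)
(22976 + 21089)/(-14341 + H(-203)) = (22976 + 21089)/(-14341 + 73/(-203)) = 44065/(-14341 + 73*(-1/203)) = 44065/(-14341 - 73/203) = 44065/(-2911296/203) = 44065*(-203/2911296) = -8945195/2911296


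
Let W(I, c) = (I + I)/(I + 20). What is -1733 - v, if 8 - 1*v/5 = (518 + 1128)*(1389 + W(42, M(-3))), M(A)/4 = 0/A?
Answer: 354666267/31 ≈ 1.1441e+7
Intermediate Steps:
M(A) = 0 (M(A) = 4*(0/A) = 4*0 = 0)
W(I, c) = 2*I/(20 + I) (W(I, c) = (2*I)/(20 + I) = 2*I/(20 + I))
v = -354719990/31 (v = 40 - 5*(518 + 1128)*(1389 + 2*42/(20 + 42)) = 40 - 8230*(1389 + 2*42/62) = 40 - 8230*(1389 + 2*42*(1/62)) = 40 - 8230*(1389 + 42/31) = 40 - 8230*43101/31 = 40 - 5*70944246/31 = 40 - 354721230/31 = -354719990/31 ≈ -1.1443e+7)
-1733 - v = -1733 - 1*(-354719990/31) = -1733 + 354719990/31 = 354666267/31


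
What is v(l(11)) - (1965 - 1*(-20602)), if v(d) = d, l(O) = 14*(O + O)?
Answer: -22259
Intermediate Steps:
l(O) = 28*O (l(O) = 14*(2*O) = 28*O)
v(l(11)) - (1965 - 1*(-20602)) = 28*11 - (1965 - 1*(-20602)) = 308 - (1965 + 20602) = 308 - 1*22567 = 308 - 22567 = -22259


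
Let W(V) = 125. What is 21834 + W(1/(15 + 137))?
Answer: 21959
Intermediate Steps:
21834 + W(1/(15 + 137)) = 21834 + 125 = 21959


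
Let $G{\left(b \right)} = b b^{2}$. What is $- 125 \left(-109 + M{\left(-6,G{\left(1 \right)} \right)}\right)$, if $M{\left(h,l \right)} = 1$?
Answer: $13500$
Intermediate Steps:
$G{\left(b \right)} = b^{3}$
$- 125 \left(-109 + M{\left(-6,G{\left(1 \right)} \right)}\right) = - 125 \left(-109 + 1\right) = \left(-125\right) \left(-108\right) = 13500$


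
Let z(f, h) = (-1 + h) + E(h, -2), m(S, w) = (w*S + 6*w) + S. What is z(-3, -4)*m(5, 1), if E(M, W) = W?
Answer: -112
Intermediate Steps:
m(S, w) = S + 6*w + S*w (m(S, w) = (S*w + 6*w) + S = (6*w + S*w) + S = S + 6*w + S*w)
z(f, h) = -3 + h (z(f, h) = (-1 + h) - 2 = -3 + h)
z(-3, -4)*m(5, 1) = (-3 - 4)*(5 + 6*1 + 5*1) = -7*(5 + 6 + 5) = -7*16 = -112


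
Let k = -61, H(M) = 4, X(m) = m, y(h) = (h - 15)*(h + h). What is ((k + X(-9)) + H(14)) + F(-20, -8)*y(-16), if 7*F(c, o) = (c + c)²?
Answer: 1586738/7 ≈ 2.2668e+5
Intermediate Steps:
y(h) = 2*h*(-15 + h) (y(h) = (-15 + h)*(2*h) = 2*h*(-15 + h))
F(c, o) = 4*c²/7 (F(c, o) = (c + c)²/7 = (2*c)²/7 = (4*c²)/7 = 4*c²/7)
((k + X(-9)) + H(14)) + F(-20, -8)*y(-16) = ((-61 - 9) + 4) + ((4/7)*(-20)²)*(2*(-16)*(-15 - 16)) = (-70 + 4) + ((4/7)*400)*(2*(-16)*(-31)) = -66 + (1600/7)*992 = -66 + 1587200/7 = 1586738/7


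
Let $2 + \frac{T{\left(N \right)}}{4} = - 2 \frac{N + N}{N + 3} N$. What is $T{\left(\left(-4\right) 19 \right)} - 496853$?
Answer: $- \frac{36178437}{73} \approx -4.956 \cdot 10^{5}$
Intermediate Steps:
$T{\left(N \right)} = -8 - \frac{16 N^{2}}{3 + N}$ ($T{\left(N \right)} = -8 + 4 - 2 \frac{N + N}{N + 3} N = -8 + 4 - 2 \frac{2 N}{3 + N} N = -8 + 4 - \frac{4 N}{3 + N} N = -8 + 4 \left(- \frac{4 N^{2}}{3 + N}\right) = -8 - \frac{16 N^{2}}{3 + N}$)
$T{\left(\left(-4\right) 19 \right)} - 496853 = \frac{8 \left(-3 - \left(-4\right) 19 - 2 \left(\left(-4\right) 19\right)^{2}\right)}{3 - 76} - 496853 = \frac{8 \left(-3 - -76 - 2 \left(-76\right)^{2}\right)}{3 - 76} - 496853 = \frac{8 \left(-3 + 76 - 11552\right)}{-73} - 496853 = 8 \left(- \frac{1}{73}\right) \left(-3 + 76 - 11552\right) - 496853 = 8 \left(- \frac{1}{73}\right) \left(-11479\right) - 496853 = \frac{91832}{73} - 496853 = - \frac{36178437}{73}$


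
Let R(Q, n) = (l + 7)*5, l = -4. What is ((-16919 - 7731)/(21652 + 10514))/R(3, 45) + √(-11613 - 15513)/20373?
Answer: -2465/48249 + I*√3014/6791 ≈ -0.051089 + 0.0080842*I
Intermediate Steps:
R(Q, n) = 15 (R(Q, n) = (-4 + 7)*5 = 3*5 = 15)
((-16919 - 7731)/(21652 + 10514))/R(3, 45) + √(-11613 - 15513)/20373 = ((-16919 - 7731)/(21652 + 10514))/15 + √(-11613 - 15513)/20373 = -24650/32166*(1/15) + √(-27126)*(1/20373) = -24650*1/32166*(1/15) + (3*I*√3014)*(1/20373) = -12325/16083*1/15 + I*√3014/6791 = -2465/48249 + I*√3014/6791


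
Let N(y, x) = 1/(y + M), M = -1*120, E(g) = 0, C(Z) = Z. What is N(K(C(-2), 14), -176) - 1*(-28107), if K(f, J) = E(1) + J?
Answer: 2979341/106 ≈ 28107.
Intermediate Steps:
M = -120
K(f, J) = J (K(f, J) = 0 + J = J)
N(y, x) = 1/(-120 + y) (N(y, x) = 1/(y - 120) = 1/(-120 + y))
N(K(C(-2), 14), -176) - 1*(-28107) = 1/(-120 + 14) - 1*(-28107) = 1/(-106) + 28107 = -1/106 + 28107 = 2979341/106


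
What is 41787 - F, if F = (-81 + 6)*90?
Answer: 48537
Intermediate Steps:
F = -6750 (F = -75*90 = -6750)
41787 - F = 41787 - 1*(-6750) = 41787 + 6750 = 48537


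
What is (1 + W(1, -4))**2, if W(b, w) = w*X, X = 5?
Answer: 361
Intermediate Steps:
W(b, w) = 5*w (W(b, w) = w*5 = 5*w)
(1 + W(1, -4))**2 = (1 + 5*(-4))**2 = (1 - 20)**2 = (-19)**2 = 361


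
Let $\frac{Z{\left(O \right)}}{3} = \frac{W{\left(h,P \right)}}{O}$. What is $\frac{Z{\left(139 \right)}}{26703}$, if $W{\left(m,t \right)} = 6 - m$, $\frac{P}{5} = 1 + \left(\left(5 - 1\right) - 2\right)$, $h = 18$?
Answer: $- \frac{4}{412413} \approx -9.699 \cdot 10^{-6}$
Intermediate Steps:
$P = 15$ ($P = 5 \left(1 + \left(\left(5 - 1\right) - 2\right)\right) = 5 \left(1 + \left(4 - 2\right)\right) = 5 \left(1 + 2\right) = 5 \cdot 3 = 15$)
$Z{\left(O \right)} = - \frac{36}{O}$ ($Z{\left(O \right)} = 3 \frac{6 - 18}{O} = 3 \left(- \frac{12}{O}\right) = - \frac{36}{O}$)
$\frac{Z{\left(139 \right)}}{26703} = \frac{\left(-36\right) \frac{1}{139}}{26703} = \left(-36\right) \frac{1}{139} \cdot \frac{1}{26703} = \left(- \frac{36}{139}\right) \frac{1}{26703} = - \frac{4}{412413}$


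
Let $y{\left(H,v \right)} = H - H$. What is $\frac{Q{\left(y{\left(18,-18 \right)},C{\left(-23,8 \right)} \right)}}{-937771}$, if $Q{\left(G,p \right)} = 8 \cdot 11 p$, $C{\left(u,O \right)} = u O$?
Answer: $\frac{16192}{937771} \approx 0.017266$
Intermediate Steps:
$y{\left(H,v \right)} = 0$
$C{\left(u,O \right)} = O u$
$Q{\left(G,p \right)} = 88 p$
$\frac{Q{\left(y{\left(18,-18 \right)},C{\left(-23,8 \right)} \right)}}{-937771} = \frac{88 \cdot 8 \left(-23\right)}{-937771} = 88 \left(-184\right) \left(- \frac{1}{937771}\right) = \left(-16192\right) \left(- \frac{1}{937771}\right) = \frac{16192}{937771}$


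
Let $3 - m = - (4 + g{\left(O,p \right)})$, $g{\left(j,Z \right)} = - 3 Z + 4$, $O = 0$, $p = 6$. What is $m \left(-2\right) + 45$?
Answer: $59$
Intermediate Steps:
$g{\left(j,Z \right)} = 4 - 3 Z$
$m = -7$ ($m = 3 - - (4 + \left(4 - 18\right)) = 3 - - (4 - 14) = 3 - \left(-1\right) \left(-10\right) = 3 - 10 = -7$)
$m \left(-2\right) + 45 = \left(-7\right) \left(-2\right) + 45 = 14 + 45 = 59$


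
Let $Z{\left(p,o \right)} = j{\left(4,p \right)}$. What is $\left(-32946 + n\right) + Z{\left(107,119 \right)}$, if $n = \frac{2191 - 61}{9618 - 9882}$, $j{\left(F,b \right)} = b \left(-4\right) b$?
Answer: $- \frac{3465003}{44} \approx -78750.0$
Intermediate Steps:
$j{\left(F,b \right)} = - 4 b^{2}$ ($j{\left(F,b \right)} = - 4 b b = - 4 b^{2}$)
$Z{\left(p,o \right)} = - 4 p^{2}$
$n = - \frac{355}{44}$ ($n = \frac{2130}{-264} = 2130 \left(- \frac{1}{264}\right) = - \frac{355}{44} \approx -8.0682$)
$\left(-32946 + n\right) + Z{\left(107,119 \right)} = \left(-32946 - \frac{355}{44}\right) - 4 \cdot 107^{2} = - \frac{1449979}{44} - 45796 = - \frac{3465003}{44}$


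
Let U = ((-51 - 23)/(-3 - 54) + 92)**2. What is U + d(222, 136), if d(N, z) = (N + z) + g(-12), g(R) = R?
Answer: 29405278/3249 ≈ 9050.6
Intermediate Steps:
d(N, z) = -12 + N + z (d(N, z) = (N + z) - 12 = -12 + N + z)
U = 28281124/3249 (U = (-74/(-57) + 92)**2 = (-74*(-1/57) + 92)**2 = (74/57 + 92)**2 = (5318/57)**2 = 28281124/3249 ≈ 8704.6)
U + d(222, 136) = 28281124/3249 + (-12 + 222 + 136) = 28281124/3249 + 346 = 29405278/3249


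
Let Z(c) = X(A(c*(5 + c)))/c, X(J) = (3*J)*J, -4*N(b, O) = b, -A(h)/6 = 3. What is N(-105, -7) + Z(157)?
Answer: 20373/628 ≈ 32.441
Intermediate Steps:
A(h) = -18 (A(h) = -6*3 = -18)
N(b, O) = -b/4
X(J) = 3*J²
Z(c) = 972/c (Z(c) = (3*(-18)²)/c = (3*324)/c = 972/c)
N(-105, -7) + Z(157) = -¼*(-105) + 972/157 = 105/4 + 972*(1/157) = 105/4 + 972/157 = 20373/628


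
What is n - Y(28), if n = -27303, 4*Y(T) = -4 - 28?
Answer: -27295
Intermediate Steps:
Y(T) = -8 (Y(T) = (-4 - 28)/4 = (¼)*(-32) = -8)
n - Y(28) = -27303 - 1*(-8) = -27303 + 8 = -27295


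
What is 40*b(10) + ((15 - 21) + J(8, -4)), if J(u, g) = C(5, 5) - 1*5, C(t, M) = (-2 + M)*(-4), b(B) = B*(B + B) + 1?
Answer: 8017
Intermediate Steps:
b(B) = 1 + 2*B² (b(B) = B*(2*B) + 1 = 2*B² + 1 = 1 + 2*B²)
C(t, M) = 8 - 4*M
J(u, g) = -17 (J(u, g) = (8 - 4*5) - 1*5 = (8 - 20) - 5 = -12 - 5 = -17)
40*b(10) + ((15 - 21) + J(8, -4)) = 40*(1 + 2*10²) + ((15 - 21) - 17) = 40*(1 + 2*100) + (-6 - 17) = 40*(1 + 200) - 23 = 40*201 - 23 = 8040 - 23 = 8017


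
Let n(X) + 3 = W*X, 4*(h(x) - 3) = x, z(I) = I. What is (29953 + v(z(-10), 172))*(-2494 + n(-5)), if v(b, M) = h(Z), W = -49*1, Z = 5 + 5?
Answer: -67466542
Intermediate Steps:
Z = 10
W = -49
h(x) = 3 + x/4
v(b, M) = 11/2 (v(b, M) = 3 + (¼)*10 = 3 + 5/2 = 11/2)
n(X) = -3 - 49*X
(29953 + v(z(-10), 172))*(-2494 + n(-5)) = (29953 + 11/2)*(-2494 + (-3 - 49*(-5))) = 59917*(-2494 + (-3 + 245))/2 = 59917*(-2494 + 242)/2 = (59917/2)*(-2252) = -67466542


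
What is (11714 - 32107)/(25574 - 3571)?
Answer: -20393/22003 ≈ -0.92683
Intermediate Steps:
(11714 - 32107)/(25574 - 3571) = -20393/22003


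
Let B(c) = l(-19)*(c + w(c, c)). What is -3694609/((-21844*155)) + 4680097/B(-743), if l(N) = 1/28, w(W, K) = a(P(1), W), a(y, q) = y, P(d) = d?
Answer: -31691736234803/179448460 ≈ -1.7661e+5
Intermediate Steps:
w(W, K) = 1
l(N) = 1/28
B(c) = 1/28 + c/28 (B(c) = (c + 1)/28 = (1 + c)/28 = 1/28 + c/28)
-3694609/((-21844*155)) + 4680097/B(-743) = -3694609/((-21844*155)) + 4680097/(1/28 + (1/28)*(-743)) = -3694609/(-3385820) + 4680097/(1/28 - 743/28) = -3694609*(-1/3385820) + 4680097/(-53/2) = 3694609/3385820 + 4680097*(-2/53) = 3694609/3385820 - 9360194/53 = -31691736234803/179448460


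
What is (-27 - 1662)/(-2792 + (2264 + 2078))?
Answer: -1689/1550 ≈ -1.0897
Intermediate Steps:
(-27 - 1662)/(-2792 + (2264 + 2078)) = -1689/(-2792 + 4342) = -1689/1550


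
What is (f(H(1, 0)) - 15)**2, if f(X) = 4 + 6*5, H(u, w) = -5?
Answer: 361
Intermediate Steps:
f(X) = 34 (f(X) = 4 + 30 = 34)
(f(H(1, 0)) - 15)**2 = (34 - 15)**2 = 19**2 = 361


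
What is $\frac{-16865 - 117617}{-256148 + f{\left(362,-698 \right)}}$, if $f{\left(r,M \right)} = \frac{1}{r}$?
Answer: $\frac{48682484}{92725575} \approx 0.52502$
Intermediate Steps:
$\frac{-16865 - 117617}{-256148 + f{\left(362,-698 \right)}} = \frac{-16865 - 117617}{-256148 + \frac{1}{362}} = - \frac{134482}{- \frac{92725575}{362}} = \left(-134482\right) \left(- \frac{362}{92725575}\right) = \frac{48682484}{92725575}$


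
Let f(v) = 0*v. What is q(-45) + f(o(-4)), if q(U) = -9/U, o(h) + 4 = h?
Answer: ⅕ ≈ 0.20000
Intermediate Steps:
o(h) = -4 + h
f(v) = 0
q(-45) + f(o(-4)) = -9/(-45) + 0 = -9*(-1/45) + 0 = ⅕ + 0 = ⅕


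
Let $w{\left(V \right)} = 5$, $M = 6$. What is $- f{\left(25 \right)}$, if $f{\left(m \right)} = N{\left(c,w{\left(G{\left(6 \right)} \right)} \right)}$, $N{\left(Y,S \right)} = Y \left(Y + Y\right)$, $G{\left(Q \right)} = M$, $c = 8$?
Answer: $-128$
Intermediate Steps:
$G{\left(Q \right)} = 6$
$N{\left(Y,S \right)} = 2 Y^{2}$ ($N{\left(Y,S \right)} = Y 2 Y = 2 Y^{2}$)
$f{\left(m \right)} = 128$ ($f{\left(m \right)} = 2 \cdot 8^{2} = 2 \cdot 64 = 128$)
$- f{\left(25 \right)} = \left(-1\right) 128 = -128$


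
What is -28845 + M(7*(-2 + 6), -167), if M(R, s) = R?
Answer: -28817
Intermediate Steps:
-28845 + M(7*(-2 + 6), -167) = -28845 + 7*(-2 + 6) = -28845 + 7*4 = -28845 + 28 = -28817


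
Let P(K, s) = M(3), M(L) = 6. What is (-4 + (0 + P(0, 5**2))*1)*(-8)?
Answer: -16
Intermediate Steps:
P(K, s) = 6
(-4 + (0 + P(0, 5**2))*1)*(-8) = (-4 + (0 + 6)*1)*(-8) = (-4 + 6*1)*(-8) = (-4 + 6)*(-8) = 2*(-8) = -16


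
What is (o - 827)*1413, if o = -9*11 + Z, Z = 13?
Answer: -1290069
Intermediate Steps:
o = -86 (o = -9*11 + 13 = -99 + 13 = -86)
(o - 827)*1413 = (-86 - 827)*1413 = -913*1413 = -1290069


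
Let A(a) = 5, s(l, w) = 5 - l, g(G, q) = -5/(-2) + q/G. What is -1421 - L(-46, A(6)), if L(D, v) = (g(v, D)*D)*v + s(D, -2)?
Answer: -3013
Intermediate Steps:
g(G, q) = 5/2 + q/G (g(G, q) = -5*(-½) + q/G = 5/2 + q/G)
L(D, v) = 5 - D + D*v*(5/2 + D/v) (L(D, v) = ((5/2 + D/v)*D)*v + (5 - D) = (D*(5/2 + D/v))*v + (5 - D) = D*v*(5/2 + D/v) + (5 - D) = 5 - D + D*v*(5/2 + D/v))
-1421 - L(-46, A(6)) = -1421 - (5 + (-46)² - 1*(-46) + (5/2)*(-46)*5) = -1421 - (5 + 2116 + 46 - 575) = -1421 - 1*1592 = -1421 - 1592 = -3013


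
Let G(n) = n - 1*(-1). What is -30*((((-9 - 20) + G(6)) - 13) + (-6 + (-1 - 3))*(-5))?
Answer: -450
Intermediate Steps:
G(n) = 1 + n (G(n) = n + 1 = 1 + n)
-30*((((-9 - 20) + G(6)) - 13) + (-6 + (-1 - 3))*(-5)) = -30*((((-9 - 20) + (1 + 6)) - 13) + (-6 + (-1 - 3))*(-5)) = -30*(((-29 + 7) - 13) + (-6 - 4)*(-5)) = -30*((-22 - 13) - 10*(-5)) = -30*(-35 + 50) = -30*15 = -450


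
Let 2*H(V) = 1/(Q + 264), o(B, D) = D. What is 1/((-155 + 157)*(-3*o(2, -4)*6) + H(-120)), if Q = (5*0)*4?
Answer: 528/76033 ≈ 0.0069444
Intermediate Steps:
Q = 0 (Q = 0*4 = 0)
H(V) = 1/528 (H(V) = 1/(2*(0 + 264)) = (1/2)/264 = (1/2)*(1/264) = 1/528)
1/((-155 + 157)*(-3*o(2, -4)*6) + H(-120)) = 1/((-155 + 157)*(-3*(-4)*6) + 1/528) = 1/(2*(12*6) + 1/528) = 1/(2*72 + 1/528) = 1/(144 + 1/528) = 1/(76033/528) = 528/76033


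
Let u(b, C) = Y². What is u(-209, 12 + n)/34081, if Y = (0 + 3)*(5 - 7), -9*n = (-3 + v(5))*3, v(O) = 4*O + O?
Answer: 36/34081 ≈ 0.0010563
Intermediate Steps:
v(O) = 5*O
n = -22/3 (n = -(-3 + 5*5)*3/9 = -(-3 + 25)*3/9 = -22*3/9 = -⅑*66 = -22/3 ≈ -7.3333)
Y = -6 (Y = 3*(-2) = -6)
u(b, C) = 36 (u(b, C) = (-6)² = 36)
u(-209, 12 + n)/34081 = 36/34081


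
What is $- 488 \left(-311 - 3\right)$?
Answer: $153232$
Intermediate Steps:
$- 488 \left(-311 - 3\right) = \left(-488\right) \left(-314\right) = 153232$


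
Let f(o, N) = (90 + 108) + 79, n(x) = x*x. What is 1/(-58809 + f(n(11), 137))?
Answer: -1/58532 ≈ -1.7085e-5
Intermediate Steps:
n(x) = x²
f(o, N) = 277 (f(o, N) = 198 + 79 = 277)
1/(-58809 + f(n(11), 137)) = 1/(-58809 + 277) = 1/(-58532) = -1/58532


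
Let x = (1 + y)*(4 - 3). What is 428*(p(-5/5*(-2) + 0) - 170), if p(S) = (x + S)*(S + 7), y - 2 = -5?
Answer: -72760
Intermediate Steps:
y = -3 (y = 2 - 5 = -3)
x = -2 (x = (1 - 3)*(4 - 3) = -2*1 = -2)
p(S) = (-2 + S)*(7 + S) (p(S) = (-2 + S)*(S + 7) = (-2 + S)*(7 + S))
428*(p(-5/5*(-2) + 0) - 170) = 428*((-14 + (-5/5*(-2) + 0)**2 + 5*(-5/5*(-2) + 0)) - 170) = 428*((-14 + (-5*1/5*(-2) + 0)**2 + 5*(-5*1/5*(-2) + 0)) - 170) = 428*((-14 + (-1*(-2) + 0)**2 + 5*(-1*(-2) + 0)) - 170) = 428*((-14 + (2 + 0)**2 + 5*(2 + 0)) - 170) = 428*((-14 + 2**2 + 5*2) - 170) = 428*((-14 + 4 + 10) - 170) = 428*(0 - 170) = 428*(-170) = -72760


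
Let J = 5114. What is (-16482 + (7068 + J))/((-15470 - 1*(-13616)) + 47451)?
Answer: -4300/45597 ≈ -0.094304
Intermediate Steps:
(-16482 + (7068 + J))/((-15470 - 1*(-13616)) + 47451) = (-16482 + (7068 + 5114))/((-15470 - 1*(-13616)) + 47451) = (-16482 + 12182)/((-15470 + 13616) + 47451) = -4300/(-1854 + 47451) = -4300/45597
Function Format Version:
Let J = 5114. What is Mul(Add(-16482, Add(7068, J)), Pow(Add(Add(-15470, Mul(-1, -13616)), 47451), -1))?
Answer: Rational(-4300, 45597) ≈ -0.094304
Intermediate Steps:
Mul(Add(-16482, Add(7068, J)), Pow(Add(Add(-15470, Mul(-1, -13616)), 47451), -1)) = Mul(Add(-16482, Add(7068, 5114)), Pow(Add(Add(-15470, Mul(-1, -13616)), 47451), -1)) = Mul(Add(-16482, 12182), Pow(Add(Add(-15470, 13616), 47451), -1)) = Mul(-4300, Pow(Add(-1854, 47451), -1)) = Mul(-4300, Pow(45597, -1)) = Mul(-4300, Rational(1, 45597)) = Rational(-4300, 45597)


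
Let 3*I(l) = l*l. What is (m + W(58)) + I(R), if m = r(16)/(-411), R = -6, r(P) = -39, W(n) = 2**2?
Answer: 2205/137 ≈ 16.095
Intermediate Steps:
W(n) = 4
I(l) = l**2/3 (I(l) = (l*l)/3 = l**2/3)
m = 13/137 (m = -39/(-411) = -39*(-1/411) = 13/137 ≈ 0.094890)
(m + W(58)) + I(R) = (13/137 + 4) + (1/3)*(-6)**2 = 561/137 + (1/3)*36 = 561/137 + 12 = 2205/137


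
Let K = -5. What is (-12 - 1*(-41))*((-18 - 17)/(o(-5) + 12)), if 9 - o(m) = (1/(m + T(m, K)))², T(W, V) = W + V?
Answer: -228375/4724 ≈ -48.344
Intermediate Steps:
T(W, V) = V + W
o(m) = 9 - 1/(-5 + 2*m)² (o(m) = 9 - (1/(m + (-5 + m)))² = 9 - (1/(-5 + 2*m))² = 9 - 1/(-5 + 2*m)²)
(-12 - 1*(-41))*((-18 - 17)/(o(-5) + 12)) = (-12 - 1*(-41))*((-18 - 17)/((9 - 1/(-5 + 2*(-5))²) + 12)) = (-12 + 41)*(-35/((9 - 1/(-5 - 10)²) + 12)) = 29*(-35/((9 - 1/(-15)²) + 12)) = 29*(-35/((9 - 1*1/225) + 12)) = 29*(-35/((9 - 1/225) + 12)) = 29*(-35/(2024/225 + 12)) = 29*(-35/4724/225) = 29*(-35*225/4724) = 29*(-7875/4724) = -228375/4724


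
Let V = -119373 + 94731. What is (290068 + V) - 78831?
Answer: 186595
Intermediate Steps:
V = -24642
(290068 + V) - 78831 = (290068 - 24642) - 78831 = 265426 - 78831 = 186595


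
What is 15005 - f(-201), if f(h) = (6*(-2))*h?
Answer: 12593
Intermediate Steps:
f(h) = -12*h
15005 - f(-201) = 15005 - (-12)*(-201) = 15005 - 1*2412 = 15005 - 2412 = 12593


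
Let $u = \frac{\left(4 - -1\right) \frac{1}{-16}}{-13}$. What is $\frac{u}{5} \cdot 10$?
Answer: $\frac{5}{104} \approx 0.048077$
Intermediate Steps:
$u = \frac{5}{208}$ ($u = \left(4 + 1\right) \left(- \frac{1}{16}\right) \left(- \frac{1}{13}\right) = 5 \left(- \frac{1}{16}\right) \left(- \frac{1}{13}\right) = \left(- \frac{5}{16}\right) \left(- \frac{1}{13}\right) = \frac{5}{208} \approx 0.024038$)
$\frac{u}{5} \cdot 10 = \frac{5}{208 \cdot 5} \cdot 10 = \frac{5}{208} \cdot \frac{1}{5} \cdot 10 = \frac{1}{208} \cdot 10 = \frac{5}{104}$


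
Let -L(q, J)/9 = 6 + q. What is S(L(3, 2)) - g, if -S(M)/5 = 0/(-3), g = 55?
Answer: -55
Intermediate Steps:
L(q, J) = -54 - 9*q (L(q, J) = -9*(6 + q) = -54 - 9*q)
S(M) = 0 (S(M) = -0/(-3) = -0*(-1)/3 = -5*0 = 0)
S(L(3, 2)) - g = 0 - 1*55 = 0 - 55 = -55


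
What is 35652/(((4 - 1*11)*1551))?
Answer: -11884/3619 ≈ -3.2838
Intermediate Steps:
35652/(((4 - 1*11)*1551)) = 35652/(((4 - 11)*1551)) = 35652/((-7*1551)) = 35652/(-10857) = 35652*(-1/10857) = -11884/3619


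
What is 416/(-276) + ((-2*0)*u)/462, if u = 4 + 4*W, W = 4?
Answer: -104/69 ≈ -1.5072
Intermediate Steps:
u = 20 (u = 4 + 4*4 = 4 + 16 = 20)
416/(-276) + ((-2*0)*u)/462 = 416/(-276) + (-2*0*20)/462 = 416*(-1/276) + (0*20)*(1/462) = -104/69 + 0*(1/462) = -104/69 + 0 = -104/69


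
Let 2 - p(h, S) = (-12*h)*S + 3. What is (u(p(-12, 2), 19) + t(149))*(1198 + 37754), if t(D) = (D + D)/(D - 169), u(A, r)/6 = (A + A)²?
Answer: 390394297116/5 ≈ 7.8079e+10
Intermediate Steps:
p(h, S) = -1 + 12*S*h (p(h, S) = 2 - ((-12*h)*S + 3) = 2 - (-12*S*h + 3) = 2 - (3 - 12*S*h) = 2 + (-3 + 12*S*h) = -1 + 12*S*h)
u(A, r) = 24*A² (u(A, r) = 6*(A + A)² = 6*(2*A)² = 6*(4*A²) = 24*A²)
t(D) = 2*D/(-169 + D) (t(D) = (2*D)/(-169 + D) = 2*D/(-169 + D))
(u(p(-12, 2), 19) + t(149))*(1198 + 37754) = (24*(-1 + 12*2*(-12))² + 2*149/(-169 + 149))*(1198 + 37754) = (24*(-1 - 288)² + 2*149/(-20))*38952 = (24*(-289)² + 2*149*(-1/20))*38952 = (24*83521 - 149/10)*38952 = (2004504 - 149/10)*38952 = (20044891/10)*38952 = 390394297116/5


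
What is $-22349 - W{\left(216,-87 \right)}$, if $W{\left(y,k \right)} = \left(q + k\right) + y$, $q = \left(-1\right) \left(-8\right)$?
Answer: $-22486$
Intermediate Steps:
$q = 8$
$W{\left(y,k \right)} = 8 + k + y$ ($W{\left(y,k \right)} = \left(8 + k\right) + y = 8 + k + y$)
$-22349 - W{\left(216,-87 \right)} = -22349 - \left(8 - 87 + 216\right) = -22349 - 137 = -22486$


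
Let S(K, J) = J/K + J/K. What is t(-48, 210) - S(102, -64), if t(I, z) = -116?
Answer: -5852/51 ≈ -114.75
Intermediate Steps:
S(K, J) = 2*J/K
t(-48, 210) - S(102, -64) = -116 - 2*(-64)/102 = -116 - 1*(-64/51) = -116 + 64/51 = -5852/51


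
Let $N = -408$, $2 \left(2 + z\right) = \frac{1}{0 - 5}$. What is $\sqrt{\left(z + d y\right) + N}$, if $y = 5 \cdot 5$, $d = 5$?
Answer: $\frac{i \sqrt{28510}}{10} \approx 16.885 i$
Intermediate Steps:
$z = - \frac{21}{10}$ ($z = -2 + \frac{1}{2 \left(0 - 5\right)} = -2 + \frac{1}{2 \left(-5\right)} = -2 + \frac{1}{2} \left(- \frac{1}{5}\right) = -2 - \frac{1}{10} = - \frac{21}{10} \approx -2.1$)
$y = 25$
$\sqrt{\left(z + d y\right) + N} = \sqrt{\left(- \frac{21}{10} + 5 \cdot 25\right) - 408} = \sqrt{\left(- \frac{21}{10} + 125\right) - 408} = \sqrt{\frac{1229}{10} - 408} = \sqrt{- \frac{2851}{10}} = \frac{i \sqrt{28510}}{10}$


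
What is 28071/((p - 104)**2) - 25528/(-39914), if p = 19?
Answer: 652432847/144189325 ≈ 4.5248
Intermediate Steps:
28071/((p - 104)**2) - 25528/(-39914) = 28071/((19 - 104)**2) - 25528/(-39914) = 28071/((-85)**2) - 25528*(-1/39914) = 28071/7225 + 12764/19957 = 652432847/144189325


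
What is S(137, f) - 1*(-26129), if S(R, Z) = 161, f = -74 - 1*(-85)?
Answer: 26290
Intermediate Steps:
f = 11 (f = -74 + 85 = 11)
S(137, f) - 1*(-26129) = 161 - 1*(-26129) = 161 + 26129 = 26290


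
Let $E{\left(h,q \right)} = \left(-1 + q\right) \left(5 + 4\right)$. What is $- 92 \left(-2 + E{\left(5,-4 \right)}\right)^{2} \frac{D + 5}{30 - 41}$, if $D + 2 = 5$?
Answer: $\frac{1625824}{11} \approx 1.478 \cdot 10^{5}$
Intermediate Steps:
$D = 3$ ($D = -2 + 5 = 3$)
$E{\left(h,q \right)} = -9 + 9 q$ ($E{\left(h,q \right)} = \left(-1 + q\right) 9 = -9 + 9 q$)
$- 92 \left(-2 + E{\left(5,-4 \right)}\right)^{2} \frac{D + 5}{30 - 41} = - 92 \left(-2 + \left(-9 + 9 \left(-4\right)\right)\right)^{2} \frac{3 + 5}{30 - 41} = - 92 \left(-2 - 45\right)^{2} \frac{8}{-11} = - 92 \left(-2 - 45\right)^{2} \cdot 8 \left(- \frac{1}{11}\right) = - 92 \left(-47\right)^{2} \left(- \frac{8}{11}\right) = \left(-92\right) 2209 \left(- \frac{8}{11}\right) = \left(-203228\right) \left(- \frac{8}{11}\right) = \frac{1625824}{11}$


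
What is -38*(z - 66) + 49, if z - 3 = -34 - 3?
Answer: 3849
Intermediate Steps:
z = -34 (z = 3 + (-34 - 3) = 3 - 37 = -34)
-38*(z - 66) + 49 = -38*(-34 - 66) + 49 = -38*(-100) + 49 = 3800 + 49 = 3849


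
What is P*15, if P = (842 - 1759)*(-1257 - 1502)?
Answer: 37950045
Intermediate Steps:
P = 2530003 (P = -917*(-2759) = 2530003)
P*15 = 2530003*15 = 37950045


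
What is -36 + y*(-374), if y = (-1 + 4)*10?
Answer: -11256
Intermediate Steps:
y = 30 (y = 3*10 = 30)
-36 + y*(-374) = -36 + 30*(-374) = -36 - 11220 = -11256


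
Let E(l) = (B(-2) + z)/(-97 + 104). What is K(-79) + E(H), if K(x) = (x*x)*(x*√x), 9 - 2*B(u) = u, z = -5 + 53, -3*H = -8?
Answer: 107/14 - 493039*I*√79 ≈ 7.6429 - 4.3822e+6*I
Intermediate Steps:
H = 8/3 (H = -⅓*(-8) = 8/3 ≈ 2.6667)
z = 48
B(u) = 9/2 - u/2
K(x) = x^(7/2) (K(x) = x²*x^(3/2) = x^(7/2))
E(l) = 107/14 (E(l) = ((9/2 - ½*(-2)) + 48)/(-97 + 104) = ((9/2 + 1) + 48)/7 = (11/2 + 48)*(⅐) = (107/2)*(⅐) = 107/14)
K(-79) + E(H) = (-79)^(7/2) + 107/14 = -493039*I*√79 + 107/14 = 107/14 - 493039*I*√79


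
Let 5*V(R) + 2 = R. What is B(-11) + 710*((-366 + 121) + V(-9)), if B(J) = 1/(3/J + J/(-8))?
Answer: -17024576/97 ≈ -1.7551e+5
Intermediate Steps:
V(R) = -⅖ + R/5
B(J) = 1/(3/J - J/8) (B(J) = 1/(3/J + J*(-⅛)) = 1/(3/J - J/8))
B(-11) + 710*((-366 + 121) + V(-9)) = -8*(-11)/(-24 + (-11)²) + 710*((-366 + 121) + (-⅖ + (⅕)*(-9))) = -8*(-11)/(-24 + 121) + 710*(-245 + (-⅖ - 9/5)) = -8*(-11)/97 + 710*(-245 - 11/5) = -8*(-11)*1/97 + 710*(-1236/5) = 88/97 - 175512 = -17024576/97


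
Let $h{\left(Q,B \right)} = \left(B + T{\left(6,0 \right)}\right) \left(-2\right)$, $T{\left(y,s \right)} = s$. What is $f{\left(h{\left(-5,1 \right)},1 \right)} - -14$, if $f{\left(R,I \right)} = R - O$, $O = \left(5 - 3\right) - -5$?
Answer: $5$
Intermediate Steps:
$O = 7$ ($O = 2 + 5 = 7$)
$h{\left(Q,B \right)} = - 2 B$ ($h{\left(Q,B \right)} = \left(B + 0\right) \left(-2\right) = B \left(-2\right) = - 2 B$)
$f{\left(R,I \right)} = -7 + R$ ($f{\left(R,I \right)} = R - 7 = -7 + R$)
$f{\left(h{\left(-5,1 \right)},1 \right)} - -14 = \left(-7 - 2\right) - -14 = \left(-7 - 2\right) + 14 = -9 + 14 = 5$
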